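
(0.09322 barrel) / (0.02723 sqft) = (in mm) 1 barrel = 0.15898729 m^3, so 0.09322 barrel = 0.09322 * 0.15898729 = 0.014820796 m^3. 1 sqft = 0.09290304 m^2, so 0.02723 sqft = 0.02723 * 0.09290304 = 0.0025297498 m^2. Combine: 0.014820796 m^3 / 0.0025297498 m^2 = 5.8586014 m. 1 mm = 0.001 m, so 5.8586014 m = 5.8586014 / 0.001 = 5858.6014 mm ≈ 5859 mm (4 s.f.). Final answer: 5859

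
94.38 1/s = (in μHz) 94.38 1/s = 94.38 Hz. 1 μHz = 1e-06 Hz, so 94.38 Hz = 94.38 / 1e-06 = 94380000 μHz ≈ 9.438e+07 μHz (4 s.f.). Final answer: 9.438e+07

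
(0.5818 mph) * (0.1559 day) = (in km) 3.503. Check: 1 mph = 0.44704 m/s, so 0.5818 mph = 0.5818 * 0.44704 = 0.26008787 m/s. 1 day = 86400 s, so 0.1559 day = 0.1559 * 86400 = 13469.76 s. Combine: 0.26008787 m/s * 13469.76 s = 3503.3212 m. 1 km = 1000 m, so 3503.3212 m = 3503.3212 / 1000 = 3.5033212 km ≈ 3.503 km (4 s.f.).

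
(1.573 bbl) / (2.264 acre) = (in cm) 0.00273. Check: 1 bbl = 0.15898729 m^3, so 1.573 bbl = 1.573 * 0.15898729 = 0.25008701 m^3. 1 acre = 4046.8564 m^2, so 2.264 acre = 2.264 * 4046.8564 = 9162.0829 m^2. Combine: 0.25008701 m^3 / 9162.0829 m^2 = 2.7295869e-05 m. 1 cm = 0.01 m, so 2.7295869e-05 m = 2.7295869e-05 / 0.01 = 0.0027295869 cm ≈ 0.00273 cm (4 s.f.).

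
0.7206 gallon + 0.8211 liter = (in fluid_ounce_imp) 124.9. Check: 1 gallon = 0.0037854118 m^3, so 0.7206 gallon = 0.7206 * 0.0037854118 = 0.0027277677 m^3. 1 liter = 0.001 m^3, so 0.8211 liter = 0.8211 * 0.001 = 0.0008211 m^3. Sum: 0.0027277677 + 0.0008211 = 0.0035488677 m^3. 1 fluid_ounce_imp = 2.8413063e-05 m^3, so 0.0035488677 m^3 = 0.0035488677 / 2.8413063e-05 = 124.90268 fluid_ounce_imp ≈ 124.9 fluid_ounce_imp (4 s.f.).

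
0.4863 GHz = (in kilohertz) 1 GHz = 1e+09 Hz, so 0.4863 GHz = 0.4863 * 1e+09 = 4.863e+08 Hz. 1 kilohertz = 1000 Hz, so 4.863e+08 Hz = 4.863e+08 / 1000 = 486300 kilohertz ≈ 4.863e+05 kilohertz (4 s.f.). Final answer: 4.863e+05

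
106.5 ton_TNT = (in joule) 4.456e+11. Check: 1 ton_TNT = 4.184e+09 J, so 106.5 ton_TNT = 106.5 * 4.184e+09 = 4.45596e+11 J. 4.45596e+11 J = 4.45596e+11 joule ≈ 4.456e+11 joule (4 s.f.).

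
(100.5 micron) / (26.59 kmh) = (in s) 1.361e-05. Check: 1 micron = 1e-06 m, so 100.5 micron = 100.5 * 1e-06 = 0.0001005 m. 1 kmh = 0.27777778 m/s, so 26.59 kmh = 26.59 * 0.27777778 = 7.3861111 m/s. Combine: 0.0001005 m / 7.3861111 m/s = 1.3606619e-05 s. Result: 1.3606619e-05 s ≈ 1.361e-05 s (4 s.f.).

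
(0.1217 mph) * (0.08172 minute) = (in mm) 1 mph = 0.44704 m/s, so 0.1217 mph = 0.1217 * 0.44704 = 0.054404768 m/s. 1 minute = 60 s, so 0.08172 minute = 0.08172 * 60 = 4.9032 s. Combine: 0.054404768 m/s * 4.9032 s = 0.26675746 m. 1 mm = 0.001 m, so 0.26675746 m = 0.26675746 / 0.001 = 266.75746 mm ≈ 266.8 mm (4 s.f.). Final answer: 266.8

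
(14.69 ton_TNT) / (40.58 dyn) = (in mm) 1 ton_TNT = 4.184e+09 J, so 14.69 ton_TNT = 14.69 * 4.184e+09 = 6.146296e+10 J. 1 dyn = 1e-05 N, so 40.58 dyn = 40.58 * 1e-05 = 0.0004058 N. Combine: 6.146296e+10 J / 0.0004058 N = 1.5146121e+14 m. 1 mm = 0.001 m, so 1.5146121e+14 m = 1.5146121e+14 / 0.001 = 1.5146121e+17 mm ≈ 1.515e+17 mm (4 s.f.). Final answer: 1.515e+17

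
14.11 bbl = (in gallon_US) 592.6. Check: 1 bbl = 0.15898729 m^3, so 14.11 bbl = 14.11 * 0.15898729 = 2.2433107 m^3. 1 gallon_US = 0.0037854118 m^3, so 2.2433107 m^3 = 2.2433107 / 0.0037854118 = 592.62 gallon_US ≈ 592.6 gallon_US (4 s.f.).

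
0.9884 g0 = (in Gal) 1 g0 = 9.80665 m/s^2, so 0.9884 g0 = 0.9884 * 9.80665 = 9.6928929 m/s^2. 1 Gal = 0.01 m/s^2, so 9.6928929 m/s^2 = 9.6928929 / 0.01 = 969.28929 Gal ≈ 969.3 Gal (4 s.f.). Final answer: 969.3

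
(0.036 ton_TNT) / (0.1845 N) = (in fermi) 1 ton_TNT = 4.184e+09 J, so 0.036 ton_TNT = 0.036 * 4.184e+09 = 1.50624e+08 J. 0.1845 N is already in N. Combine: 1.50624e+08 J / 0.1845 N = 8.1639024e+08 m. 1 fermi = 1e-15 m, so 8.1639024e+08 m = 8.1639024e+08 / 1e-15 = 8.1639024e+23 fermi ≈ 8.164e+23 fermi (4 s.f.). Final answer: 8.164e+23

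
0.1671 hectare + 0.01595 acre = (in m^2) 1736. Check: 1 hectare = 10000 m^2, so 0.1671 hectare = 0.1671 * 10000 = 1671 m^2. 1 acre = 4046.8564 m^2, so 0.01595 acre = 0.01595 * 4046.8564 = 64.54736 m^2. Sum: 1671 + 64.54736 = 1735.5474 m^2. Result: 1735.5474 m^2 ≈ 1736 m^2 (4 s.f.).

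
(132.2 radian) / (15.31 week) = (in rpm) 0.0001363. Check: 132.2 radian = 132.2 rad. 1 week = 604800 s, so 15.31 week = 15.31 * 604800 = 9259488 s. Combine: 132.2 rad / 9259488 s = 1.4277247e-05 rad/s. 1 rpm = 0.10471976 rad/s, so 1.4277247e-05 rad/s = 1.4277247e-05 / 0.10471976 = 0.00013633767 rpm ≈ 0.0001363 rpm (4 s.f.).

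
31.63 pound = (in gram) 1 pound = 0.45359237 kg, so 31.63 pound = 31.63 * 0.45359237 = 14.347127 kg. 1 gram = 0.001 kg, so 14.347127 kg = 14.347127 / 0.001 = 14347.127 gram ≈ 1.435e+04 gram (4 s.f.). Final answer: 1.435e+04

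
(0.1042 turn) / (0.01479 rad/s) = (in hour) 0.0123. Check: 1 turn = 6.2831853 rad, so 0.1042 turn = 0.1042 * 6.2831853 = 0.65470791 rad. 0.01479 rad/s is already in rad/s. Combine: 0.65470791 rad / 0.01479 rad/s = 44.266931 s. 1 hour = 3600 s, so 44.266931 s = 44.266931 / 3600 = 0.01229637 hour ≈ 0.0123 hour (4 s.f.).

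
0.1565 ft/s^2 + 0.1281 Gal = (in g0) 1 ft/s^2 = 0.3048 m/s^2, so 0.1565 ft/s^2 = 0.1565 * 0.3048 = 0.0477012 m/s^2. 1 Gal = 0.01 m/s^2, so 0.1281 Gal = 0.1281 * 0.01 = 0.001281 m/s^2. Sum: 0.0477012 + 0.001281 = 0.0489822 m/s^2. 1 g0 = 9.80665 m/s^2, so 0.0489822 m/s^2 = 0.0489822 / 9.80665 = 0.0049947943 g0 ≈ 0.004995 g0 (4 s.f.). Final answer: 0.004995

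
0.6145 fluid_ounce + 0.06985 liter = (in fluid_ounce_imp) 1 fluid_ounce = 2.957353e-05 m^3, so 0.6145 fluid_ounce = 0.6145 * 2.957353e-05 = 1.8172934e-05 m^3. 1 liter = 0.001 m^3, so 0.06985 liter = 0.06985 * 0.001 = 6.985e-05 m^3. Sum: 1.8172934e-05 + 6.985e-05 = 8.8022934e-05 m^3. 1 fluid_ounce_imp = 2.8413063e-05 m^3, so 8.8022934e-05 m^3 = 8.8022934e-05 / 2.8413063e-05 = 3.0979742 fluid_ounce_imp ≈ 3.098 fluid_ounce_imp (4 s.f.). Final answer: 3.098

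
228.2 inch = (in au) 1 inch = 0.0254 m, so 228.2 inch = 228.2 * 0.0254 = 5.79628 m. 1 au = 1.4959787e+11 m, so 5.79628 m = 5.79628 / 1.4959787e+11 = 3.8745739e-11 au ≈ 3.875e-11 au (4 s.f.). Final answer: 3.875e-11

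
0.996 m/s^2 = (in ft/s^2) 3.268. Check: 1 ft/s^2 = 0.3048 m/s^2, so 0.996 m/s^2 = 0.996 / 0.3048 = 3.2677165 ft/s^2 ≈ 3.268 ft/s^2 (4 s.f.).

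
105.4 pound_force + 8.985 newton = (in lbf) 1 pound_force = 4.4482216 N, so 105.4 pound_force = 105.4 * 4.4482216 = 468.84256 N. 8.985 newton = 8.985 N. Sum: 468.84256 + 8.985 = 477.82756 N. 1 lbf = 4.4482216 N, so 477.82756 N = 477.82756 / 4.4482216 = 107.41991 lbf ≈ 107.4 lbf (4 s.f.). Final answer: 107.4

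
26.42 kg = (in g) 1 g = 0.001 kg, so 26.42 kg = 26.42 / 0.001 = 26420 g ≈ 2.642e+04 g (4 s.f.). Final answer: 2.642e+04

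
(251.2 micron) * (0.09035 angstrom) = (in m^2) 2.27e-15. Check: 1 micron = 1e-06 m, so 251.2 micron = 251.2 * 1e-06 = 0.0002512 m. 1 angstrom = 1e-10 m, so 0.09035 angstrom = 0.09035 * 1e-10 = 9.035e-12 m. Combine: 0.0002512 m * 9.035e-12 m = 2.269592e-15 m^2. Result: 2.269592e-15 m^2 ≈ 2.27e-15 m^2 (4 s.f.).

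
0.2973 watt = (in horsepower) 0.0003987. Check: 0.2973 watt = 0.2973 W. 1 horsepower = 745.69987 W, so 0.2973 W = 0.2973 / 745.69987 = 0.00039868587 horsepower ≈ 0.0003987 horsepower (4 s.f.).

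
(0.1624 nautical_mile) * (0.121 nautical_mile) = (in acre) 16.65. Check: 1 nautical_mile = 1852 m, so 0.1624 nautical_mile = 0.1624 * 1852 = 300.7648 m. 1 nautical_mile = 1852 m, so 0.121 nautical_mile = 0.121 * 1852 = 224.092 m. Combine: 300.7648 m * 224.092 m = 67398.986 m^2. 1 acre = 4046.8564 m^2, so 67398.986 m^2 = 67398.986 / 4046.8564 = 16.654652 acre ≈ 16.65 acre (4 s.f.).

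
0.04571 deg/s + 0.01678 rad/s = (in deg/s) 1 deg/s = 0.017453293 rad/s, so 0.04571 deg/s = 0.04571 * 0.017453293 = 0.00079779 rad/s. 0.01678 rad/s is already in rad/s. Sum: 0.00079779 + 0.01678 = 0.01757779 rad/s. 1 deg/s = 0.017453293 rad/s, so 0.01757779 rad/s = 0.01757779 / 0.017453293 = 1.0071332 deg/s ≈ 1.007 deg/s (4 s.f.). Final answer: 1.007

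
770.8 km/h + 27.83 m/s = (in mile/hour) 1 km/h = 0.27777778 m/s, so 770.8 km/h = 770.8 * 0.27777778 = 214.11111 m/s. 27.83 m/s is already in m/s. Sum: 214.11111 + 27.83 = 241.94111 m/s. 1 mile/hour = 0.44704 m/s, so 241.94111 m/s = 241.94111 / 0.44704 = 541.20685 mile/hour ≈ 541.2 mile/hour (4 s.f.). Final answer: 541.2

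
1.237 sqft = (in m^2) 1 sqft = 0.09290304 m^2, so 1.237 sqft = 1.237 * 0.09290304 = 0.11492106 m^2. Result: 0.11492106 m^2 ≈ 0.1149 m^2 (4 s.f.). Final answer: 0.1149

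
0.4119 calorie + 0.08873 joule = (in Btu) 1 calorie = 4.184 J, so 0.4119 calorie = 0.4119 * 4.184 = 1.7233896 J. 0.08873 joule = 0.08873 J. Sum: 1.7233896 + 0.08873 = 1.8121196 J. 1 Btu = 1055.0559 J, so 1.8121196 J = 1.8121196 / 1055.0559 = 0.001717558 Btu ≈ 0.001718 Btu (4 s.f.). Final answer: 0.001718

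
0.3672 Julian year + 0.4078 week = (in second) 1 Julian year = 31557600 s, so 0.3672 Julian year = 0.3672 * 31557600 = 11587951 s. 1 week = 604800 s, so 0.4078 week = 0.4078 * 604800 = 246637.44 s. Sum: 11587951 + 246637.44 = 11834588 s. 11834588 s = 11834588 second ≈ 1.183e+07 second (4 s.f.). Final answer: 1.183e+07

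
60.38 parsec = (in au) 1 parsec = 3.0856776e+16 m, so 60.38 parsec = 60.38 * 3.0856776e+16 = 1.8631321e+18 m. 1 au = 1.4959787e+11 m, so 1.8631321e+18 m = 1.8631321e+18 / 1.4959787e+11 = 12454269 au ≈ 1.245e+07 au (4 s.f.). Final answer: 1.245e+07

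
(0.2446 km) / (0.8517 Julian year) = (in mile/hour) 2.036e-05. Check: 1 km = 1000 m, so 0.2446 km = 0.2446 * 1000 = 244.6 m. 1 Julian year = 31557600 s, so 0.8517 Julian year = 0.8517 * 31557600 = 26877608 s. Combine: 244.6 m / 26877608 s = 9.1005122e-06 m/s. 1 mile/hour = 0.44704 m/s, so 9.1005122e-06 m/s = 9.1005122e-06 / 0.44704 = 2.0357266e-05 mile/hour ≈ 2.036e-05 mile/hour (4 s.f.).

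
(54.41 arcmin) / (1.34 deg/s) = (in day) 7.833e-06. Check: 1 arcmin = 0.00029088821 rad, so 54.41 arcmin = 54.41 * 0.00029088821 = 0.015827227 rad. 1 deg/s = 0.017453293 rad/s, so 1.34 deg/s = 1.34 * 0.017453293 = 0.023387412 rad/s. Combine: 0.015827227 rad / 0.023387412 rad/s = 0.67674129 s. 1 day = 86400 s, so 0.67674129 s = 0.67674129 / 86400 = 7.8326539e-06 day ≈ 7.833e-06 day (4 s.f.).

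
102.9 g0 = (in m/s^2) 1 g0 = 9.80665 m/s^2, so 102.9 g0 = 102.9 * 9.80665 = 1009.1043 m/s^2. Result: 1009.1043 m/s^2 ≈ 1009 m/s^2 (4 s.f.). Final answer: 1009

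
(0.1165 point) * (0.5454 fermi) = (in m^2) 2.242e-20. Check: 1 point = 0.00035277778 m, so 0.1165 point = 0.1165 * 0.00035277778 = 4.1098611e-05 m. 1 fermi = 1e-15 m, so 0.5454 fermi = 0.5454 * 1e-15 = 5.454e-16 m. Combine: 4.1098611e-05 m * 5.454e-16 m = 2.2415182e-20 m^2. Result: 2.2415182e-20 m^2 ≈ 2.242e-20 m^2 (4 s.f.).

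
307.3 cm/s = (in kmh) 1 cm/s = 0.01 m/s, so 307.3 cm/s = 307.3 * 0.01 = 3.073 m/s. 1 kmh = 0.27777778 m/s, so 3.073 m/s = 3.073 / 0.27777778 = 11.0628 kmh ≈ 11.06 kmh (4 s.f.). Final answer: 11.06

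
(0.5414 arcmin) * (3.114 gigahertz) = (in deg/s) 1 arcmin = 0.00029088821 rad, so 0.5414 arcmin = 0.5414 * 0.00029088821 = 0.00015748688 rad. 1 gigahertz = 1e+09 Hz, so 3.114 gigahertz = 3.114 * 1e+09 = 3.114e+09 Hz. Combine: 0.00015748688 rad * 3.114e+09 Hz = 490414.13 rad/s. 1 deg/s = 0.017453293 rad/s, so 490414.13 rad/s = 490414.13 / 0.017453293 = 28098660 deg/s ≈ 2.81e+07 deg/s (4 s.f.). Final answer: 2.81e+07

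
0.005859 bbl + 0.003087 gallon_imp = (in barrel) 0.005947. Check: 1 bbl = 0.15898729 m^3, so 0.005859 bbl = 0.005859 * 0.15898729 = 0.00093150656 m^3. 1 gallon_imp = 0.00454609 m^3, so 0.003087 gallon_imp = 0.003087 * 0.00454609 = 1.403378e-05 m^3. Sum: 0.00093150656 + 1.403378e-05 = 0.00094554034 m^3. 1 barrel = 0.15898729 m^3, so 0.00094554034 m^3 = 0.00094554034 / 0.15898729 = 0.0059472698 barrel ≈ 0.005947 barrel (4 s.f.).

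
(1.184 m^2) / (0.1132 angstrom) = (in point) 2.965e+14. Check: 1.184 m^2 is already in m^2. 1 angstrom = 1e-10 m, so 0.1132 angstrom = 0.1132 * 1e-10 = 1.132e-11 m. Combine: 1.184 m^2 / 1.132e-11 m = 1.0459364e+11 m. 1 point = 0.00035277778 m, so 1.0459364e+11 m = 1.0459364e+11 / 0.00035277778 = 2.9648591e+14 point ≈ 2.965e+14 point (4 s.f.).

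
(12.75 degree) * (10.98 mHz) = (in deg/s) 0.14. Check: 1 degree = 0.017453293 rad, so 12.75 degree = 12.75 * 0.017453293 = 0.22252948 rad. 1 mHz = 0.001 Hz, so 10.98 mHz = 10.98 * 0.001 = 0.01098 Hz. Combine: 0.22252948 rad * 0.01098 Hz = 0.0024433737 rad/s. 1 deg/s = 0.017453293 rad/s, so 0.0024433737 rad/s = 0.0024433737 / 0.017453293 = 0.139995 deg/s ≈ 0.14 deg/s (4 s.f.).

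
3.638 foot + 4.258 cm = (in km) 0.001151. Check: 1 foot = 0.3048 m, so 3.638 foot = 3.638 * 0.3048 = 1.1088624 m. 1 cm = 0.01 m, so 4.258 cm = 4.258 * 0.01 = 0.04258 m. Sum: 1.1088624 + 0.04258 = 1.1514424 m. 1 km = 1000 m, so 1.1514424 m = 1.1514424 / 1000 = 0.0011514424 km ≈ 0.001151 km (4 s.f.).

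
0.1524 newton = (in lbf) 0.1524 newton = 0.1524 N. 1 lbf = 4.4482216 N, so 0.1524 N = 0.1524 / 4.4482216 = 0.034260883 lbf ≈ 0.03426 lbf (4 s.f.). Final answer: 0.03426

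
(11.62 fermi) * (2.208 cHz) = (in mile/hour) 1 fermi = 1e-15 m, so 11.62 fermi = 11.62 * 1e-15 = 1.162e-14 m. 1 cHz = 0.01 Hz, so 2.208 cHz = 2.208 * 0.01 = 0.02208 Hz. Combine: 1.162e-14 m * 0.02208 Hz = 2.565696e-16 m/s. 1 mile/hour = 0.44704 m/s, so 2.565696e-16 m/s = 2.565696e-16 / 0.44704 = 5.7392985e-16 mile/hour ≈ 5.739e-16 mile/hour (4 s.f.). Final answer: 5.739e-16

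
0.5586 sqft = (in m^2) 0.0519. Check: 1 sqft = 0.09290304 m^2, so 0.5586 sqft = 0.5586 * 0.09290304 = 0.051895638 m^2. Result: 0.051895638 m^2 ≈ 0.0519 m^2 (4 s.f.).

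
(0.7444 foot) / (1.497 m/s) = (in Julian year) 1 foot = 0.3048 m, so 0.7444 foot = 0.7444 * 0.3048 = 0.22689312 m. 1.497 m/s is already in m/s. Combine: 0.22689312 m / 1.497 m/s = 0.15156521 s. 1 Julian year = 31557600 s, so 0.15156521 s = 0.15156521 / 31557600 = 4.8028117e-09 Julian year ≈ 4.803e-09 Julian year (4 s.f.). Final answer: 4.803e-09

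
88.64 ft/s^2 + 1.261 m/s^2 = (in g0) 2.884. Check: 1 ft/s^2 = 0.3048 m/s^2, so 88.64 ft/s^2 = 88.64 * 0.3048 = 27.017472 m/s^2. 1.261 m/s^2 is already in m/s^2. Sum: 27.017472 + 1.261 = 28.278472 m/s^2. 1 g0 = 9.80665 m/s^2, so 28.278472 m/s^2 = 28.278472 / 9.80665 = 2.8836016 g0 ≈ 2.884 g0 (4 s.f.).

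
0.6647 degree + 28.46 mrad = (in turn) 1 degree = 0.017453293 rad, so 0.6647 degree = 0.6647 * 0.017453293 = 0.011601204 rad. 1 mrad = 0.001 rad, so 28.46 mrad = 28.46 * 0.001 = 0.02846 rad. Sum: 0.011601204 + 0.02846 = 0.040061204 rad. 1 turn = 6.2831853 rad, so 0.040061204 rad = 0.040061204 / 6.2831853 = 0.0063759386 turn ≈ 0.006376 turn (4 s.f.). Final answer: 0.006376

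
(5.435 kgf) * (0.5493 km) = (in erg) 1 kgf = 9.80665 N, so 5.435 kgf = 5.435 * 9.80665 = 53.299143 N. 1 km = 1000 m, so 0.5493 km = 0.5493 * 1000 = 549.3 m. Combine: 53.299143 N * 549.3 m = 29277.219 J. 1 erg = 1e-07 J, so 29277.219 J = 29277.219 / 1e-07 = 2.9277219e+11 erg ≈ 2.928e+11 erg (4 s.f.). Final answer: 2.928e+11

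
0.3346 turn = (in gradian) 1 turn = 6.2831853 rad, so 0.3346 turn = 0.3346 * 6.2831853 = 2.1023538 rad. 1 gradian = 0.015707963 rad, so 2.1023538 rad = 2.1023538 / 0.015707963 = 133.84 gradian ≈ 133.8 gradian (4 s.f.). Final answer: 133.8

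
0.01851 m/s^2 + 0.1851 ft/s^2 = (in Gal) 7.493. Check: 0.01851 m/s^2 is already in m/s^2. 1 ft/s^2 = 0.3048 m/s^2, so 0.1851 ft/s^2 = 0.1851 * 0.3048 = 0.05641848 m/s^2. Sum: 0.01851 + 0.05641848 = 0.07492848 m/s^2. 1 Gal = 0.01 m/s^2, so 0.07492848 m/s^2 = 0.07492848 / 0.01 = 7.492848 Gal ≈ 7.493 Gal (4 s.f.).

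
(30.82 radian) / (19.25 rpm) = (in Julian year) 30.82 radian = 30.82 rad. 1 rpm = 0.10471976 rad/s, so 19.25 rpm = 19.25 * 0.10471976 = 2.0158553 rad/s. Combine: 30.82 rad / 2.0158553 rad/s = 15.288796 s. 1 Julian year = 31557600 s, so 15.288796 s = 15.288796 / 31557600 = 4.8447271e-07 Julian year ≈ 4.845e-07 Julian year (4 s.f.). Final answer: 4.845e-07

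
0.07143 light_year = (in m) 6.758e+14. Check: 1 light_year = 9.4607305e+15 m, so 0.07143 light_year = 0.07143 * 9.4607305e+15 = 6.7577998e+14 m. Result: 6.7577998e+14 m ≈ 6.758e+14 m (4 s.f.).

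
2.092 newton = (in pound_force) 0.4703. Check: 2.092 newton = 2.092 N. 1 pound_force = 4.4482216 N, so 2.092 N = 2.092 / 4.4482216 = 0.47030031 pound_force ≈ 0.4703 pound_force (4 s.f.).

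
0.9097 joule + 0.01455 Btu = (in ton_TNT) 0.9097 joule = 0.9097 J. 1 Btu = 1055.0559 J, so 0.01455 Btu = 0.01455 * 1055.0559 = 15.351063 J. Sum: 0.9097 + 15.351063 = 16.260763 J. 1 ton_TNT = 4.184e+09 J, so 16.260763 J = 16.260763 / 4.184e+09 = 3.8864155e-09 ton_TNT ≈ 3.886e-09 ton_TNT (4 s.f.). Final answer: 3.886e-09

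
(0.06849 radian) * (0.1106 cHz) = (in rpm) 0.0007234. Check: 0.06849 radian = 0.06849 rad. 1 cHz = 0.01 Hz, so 0.1106 cHz = 0.1106 * 0.01 = 0.001106 Hz. Combine: 0.06849 rad * 0.001106 Hz = 7.574994e-05 rad/s. 1 rpm = 0.10471976 rad/s, so 7.574994e-05 rad/s = 7.574994e-05 / 0.10471976 = 0.00072335864 rpm ≈ 0.0007234 rpm (4 s.f.).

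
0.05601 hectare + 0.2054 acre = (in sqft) 1.498e+04. Check: 1 hectare = 10000 m^2, so 0.05601 hectare = 0.05601 * 10000 = 560.1 m^2. 1 acre = 4046.8564 m^2, so 0.2054 acre = 0.2054 * 4046.8564 = 831.22431 m^2. Sum: 560.1 + 831.22431 = 1391.3243 m^2. 1 sqft = 0.09290304 m^2, so 1391.3243 m^2 = 1391.3243 / 0.09290304 = 14976.09 sqft ≈ 1.498e+04 sqft (4 s.f.).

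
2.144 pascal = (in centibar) 2.144 pascal = 2.144 Pa. 1 centibar = 1000 Pa, so 2.144 Pa = 2.144 / 1000 = 0.002144 centibar. Final answer: 0.002144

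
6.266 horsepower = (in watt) 1 horsepower = 745.69987 W, so 6.266 horsepower = 6.266 * 745.69987 = 4672.5554 W. 4672.5554 W = 4672.5554 watt ≈ 4673 watt (4 s.f.). Final answer: 4673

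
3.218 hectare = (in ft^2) 1 hectare = 10000 m^2, so 3.218 hectare = 3.218 * 10000 = 32180 m^2. 1 ft^2 = 0.09290304 m^2, so 32180 m^2 = 32180 / 0.09290304 = 346382.64 ft^2 ≈ 3.464e+05 ft^2 (4 s.f.). Final answer: 3.464e+05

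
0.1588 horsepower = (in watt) 118.4. Check: 1 horsepower = 745.69987 W, so 0.1588 horsepower = 0.1588 * 745.69987 = 118.41714 W. 118.41714 W = 118.41714 watt ≈ 118.4 watt (4 s.f.).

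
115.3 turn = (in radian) 1 turn = 6.2831853 rad, so 115.3 turn = 115.3 * 6.2831853 = 724.45127 rad. 724.45127 rad = 724.45127 radian ≈ 724.5 radian (4 s.f.). Final answer: 724.5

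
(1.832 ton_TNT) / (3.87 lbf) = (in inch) 1.753e+10. Check: 1 ton_TNT = 4.184e+09 J, so 1.832 ton_TNT = 1.832 * 4.184e+09 = 7.665088e+09 J. 1 lbf = 4.4482216 N, so 3.87 lbf = 3.87 * 4.4482216 = 17.214618 N. Combine: 7.665088e+09 J / 17.214618 N = 4.4526624e+08 m. 1 inch = 0.0254 m, so 4.4526624e+08 m = 4.4526624e+08 / 0.0254 = 1.7530167e+10 inch ≈ 1.753e+10 inch (4 s.f.).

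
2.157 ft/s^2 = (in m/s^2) 1 ft/s^2 = 0.3048 m/s^2, so 2.157 ft/s^2 = 2.157 * 0.3048 = 0.6574536 m/s^2. Result: 0.6574536 m/s^2 ≈ 0.6575 m/s^2 (4 s.f.). Final answer: 0.6575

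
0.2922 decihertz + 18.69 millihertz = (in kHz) 1 decihertz = 0.1 Hz, so 0.2922 decihertz = 0.2922 * 0.1 = 0.02922 Hz. 1 millihertz = 0.001 Hz, so 18.69 millihertz = 18.69 * 0.001 = 0.01869 Hz. Sum: 0.02922 + 0.01869 = 0.04791 Hz. 1 kHz = 1000 Hz, so 0.04791 Hz = 0.04791 / 1000 = 4.791e-05 kHz. Final answer: 4.791e-05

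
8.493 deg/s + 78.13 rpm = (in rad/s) 8.33. Check: 1 deg/s = 0.017453293 rad/s, so 8.493 deg/s = 8.493 * 0.017453293 = 0.14823081 rad/s. 1 rpm = 0.10471976 rad/s, so 78.13 rpm = 78.13 * 0.10471976 = 8.1817545 rad/s. Sum: 0.14823081 + 8.1817545 = 8.3299853 rad/s. Result: 8.3299853 rad/s ≈ 8.33 rad/s (4 s.f.).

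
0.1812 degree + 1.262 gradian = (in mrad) 22.99. Check: 1 degree = 0.017453293 rad, so 0.1812 degree = 0.1812 * 0.017453293 = 0.0031625366 rad. 1 gradian = 0.015707963 rad, so 1.262 gradian = 1.262 * 0.015707963 = 0.01982345 rad. Sum: 0.0031625366 + 0.01982345 = 0.022985986 rad. 1 mrad = 0.001 rad, so 0.022985986 rad = 0.022985986 / 0.001 = 22.985986 mrad ≈ 22.99 mrad (4 s.f.).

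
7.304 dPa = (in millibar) 1 dPa = 0.1 Pa, so 7.304 dPa = 7.304 * 0.1 = 0.7304 Pa. 1 millibar = 100 Pa, so 0.7304 Pa = 0.7304 / 100 = 0.007304 millibar. Final answer: 0.007304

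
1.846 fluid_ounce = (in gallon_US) 0.01442. Check: 1 fluid_ounce = 2.957353e-05 m^3, so 1.846 fluid_ounce = 1.846 * 2.957353e-05 = 5.4592736e-05 m^3. 1 gallon_US = 0.0037854118 m^3, so 5.4592736e-05 m^3 = 5.4592736e-05 / 0.0037854118 = 0.014421875 gallon_US ≈ 0.01442 gallon_US (4 s.f.).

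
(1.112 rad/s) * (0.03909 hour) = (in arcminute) 5.38e+05. Check: 1.112 rad/s is already in rad/s. 1 hour = 3600 s, so 0.03909 hour = 0.03909 * 3600 = 140.724 s. Combine: 1.112 rad/s * 140.724 s = 156.48509 rad. 1 arcminute = 0.00029088821 rad, so 156.48509 rad = 156.48509 / 0.00029088821 = 537956.11 arcminute ≈ 5.38e+05 arcminute (4 s.f.).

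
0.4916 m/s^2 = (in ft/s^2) 1 ft/s^2 = 0.3048 m/s^2, so 0.4916 m/s^2 = 0.4916 / 0.3048 = 1.6128609 ft/s^2 ≈ 1.613 ft/s^2 (4 s.f.). Final answer: 1.613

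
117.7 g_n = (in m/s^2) 1 g_n = 9.80665 m/s^2, so 117.7 g_n = 117.7 * 9.80665 = 1154.2427 m/s^2. Result: 1154.2427 m/s^2 ≈ 1154 m/s^2 (4 s.f.). Final answer: 1154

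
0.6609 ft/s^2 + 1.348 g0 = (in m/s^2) 13.42. Check: 1 ft/s^2 = 0.3048 m/s^2, so 0.6609 ft/s^2 = 0.6609 * 0.3048 = 0.20144232 m/s^2. 1 g0 = 9.80665 m/s^2, so 1.348 g0 = 1.348 * 9.80665 = 13.219364 m/s^2. Sum: 0.20144232 + 13.219364 = 13.420807 m/s^2. Result: 13.420807 m/s^2 ≈ 13.42 m/s^2 (4 s.f.).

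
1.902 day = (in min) 2739. Check: 1 day = 86400 s, so 1.902 day = 1.902 * 86400 = 164332.8 s. 1 min = 60 s, so 164332.8 s = 164332.8 / 60 = 2738.88 min ≈ 2739 min (4 s.f.).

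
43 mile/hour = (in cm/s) 1922. Check: 1 mile/hour = 0.44704 m/s, so 43 mile/hour = 43 * 0.44704 = 19.22272 m/s. 1 cm/s = 0.01 m/s, so 19.22272 m/s = 19.22272 / 0.01 = 1922.272 cm/s ≈ 1922 cm/s (4 s.f.).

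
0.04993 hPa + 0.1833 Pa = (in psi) 1 hPa = 100 Pa, so 0.04993 hPa = 0.04993 * 100 = 4.993 Pa. 0.1833 Pa is already in Pa. Sum: 4.993 + 0.1833 = 5.1763 Pa. 1 psi = 6894.7573 Pa, so 5.1763 Pa = 5.1763 / 6894.7573 = 0.00075075884 psi ≈ 0.0007508 psi (4 s.f.). Final answer: 0.0007508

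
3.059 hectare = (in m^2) 1 hectare = 10000 m^2, so 3.059 hectare = 3.059 * 10000 = 30590 m^2. Result: 30590 m^2 ≈ 3.059e+04 m^2 (4 s.f.). Final answer: 3.059e+04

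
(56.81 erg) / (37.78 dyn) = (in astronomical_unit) 1.005e-13. Check: 1 erg = 1e-07 J, so 56.81 erg = 56.81 * 1e-07 = 5.681e-06 J. 1 dyn = 1e-05 N, so 37.78 dyn = 37.78 * 1e-05 = 0.0003778 N. Combine: 5.681e-06 J / 0.0003778 N = 0.015037057 m. 1 astronomical_unit = 1.4959787e+11 m, so 0.015037057 m = 0.015037057 / 1.4959787e+11 = 1.0051652e-13 astronomical_unit ≈ 1.005e-13 astronomical_unit (4 s.f.).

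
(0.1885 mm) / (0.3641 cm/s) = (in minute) 0.0008629. Check: 1 mm = 0.001 m, so 0.1885 mm = 0.1885 * 0.001 = 0.0001885 m. 1 cm/s = 0.01 m/s, so 0.3641 cm/s = 0.3641 * 0.01 = 0.003641 m/s. Combine: 0.0001885 m / 0.003641 m/s = 0.051771491 s. 1 minute = 60 s, so 0.051771491 s = 0.051771491 / 60 = 0.00086285819 minute ≈ 0.0008629 minute (4 s.f.).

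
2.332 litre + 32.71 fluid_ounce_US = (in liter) 3.299. Check: 1 litre = 0.001 m^3, so 2.332 litre = 2.332 * 0.001 = 0.002332 m^3. 1 fluid_ounce_US = 2.957353e-05 m^3, so 32.71 fluid_ounce_US = 32.71 * 2.957353e-05 = 0.00096735015 m^3. Sum: 0.002332 + 0.00096735015 = 0.0032993502 m^3. 1 liter = 0.001 m^3, so 0.0032993502 m^3 = 0.0032993502 / 0.001 = 3.2993502 liter ≈ 3.299 liter (4 s.f.).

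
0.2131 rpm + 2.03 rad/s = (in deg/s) 117.6. Check: 1 rpm = 0.10471976 rad/s, so 0.2131 rpm = 0.2131 * 0.10471976 = 0.02231578 rad/s. 2.03 rad/s is already in rad/s. Sum: 0.02231578 + 2.03 = 2.0523158 rad/s. 1 deg/s = 0.017453293 rad/s, so 2.0523158 rad/s = 2.0523158 / 0.017453293 = 117.58903 deg/s ≈ 117.6 deg/s (4 s.f.).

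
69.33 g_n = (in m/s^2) 679.9. Check: 1 g_n = 9.80665 m/s^2, so 69.33 g_n = 69.33 * 9.80665 = 679.89504 m/s^2. Result: 679.89504 m/s^2 ≈ 679.9 m/s^2 (4 s.f.).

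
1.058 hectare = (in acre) 1 hectare = 10000 m^2, so 1.058 hectare = 1.058 * 10000 = 10580 m^2. 1 acre = 4046.8564 m^2, so 10580 m^2 = 10580 / 4046.8564 = 2.6143749 acre ≈ 2.614 acre (4 s.f.). Final answer: 2.614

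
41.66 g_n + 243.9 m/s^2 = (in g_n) 1 g_n = 9.80665 m/s^2, so 41.66 g_n = 41.66 * 9.80665 = 408.54504 m/s^2. 243.9 m/s^2 is already in m/s^2. Sum: 408.54504 + 243.9 = 652.44504 m/s^2. 1 g_n = 9.80665 m/s^2, so 652.44504 m/s^2 = 652.44504 / 9.80665 = 66.530878 g_n ≈ 66.53 g_n (4 s.f.). Final answer: 66.53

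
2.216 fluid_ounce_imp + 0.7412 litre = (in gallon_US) 0.2124. Check: 1 fluid_ounce_imp = 2.8413063e-05 m^3, so 2.216 fluid_ounce_imp = 2.216 * 2.8413063e-05 = 6.2963347e-05 m^3. 1 litre = 0.001 m^3, so 0.7412 litre = 0.7412 * 0.001 = 0.0007412 m^3. Sum: 6.2963347e-05 + 0.0007412 = 0.00080416335 m^3. 1 gallon_US = 0.0037854118 m^3, so 0.00080416335 m^3 = 0.00080416335 / 0.0037854118 = 0.21243748 gallon_US ≈ 0.2124 gallon_US (4 s.f.).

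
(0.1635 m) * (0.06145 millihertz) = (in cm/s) 0.001005. Check: 0.1635 m is already in m. 1 millihertz = 0.001 Hz, so 0.06145 millihertz = 0.06145 * 0.001 = 6.145e-05 Hz. Combine: 0.1635 m * 6.145e-05 Hz = 1.0047075e-05 m/s. 1 cm/s = 0.01 m/s, so 1.0047075e-05 m/s = 1.0047075e-05 / 0.01 = 0.0010047075 cm/s ≈ 0.001005 cm/s (4 s.f.).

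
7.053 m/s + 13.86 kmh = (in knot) 21.19. Check: 7.053 m/s is already in m/s. 1 kmh = 0.27777778 m/s, so 13.86 kmh = 13.86 * 0.27777778 = 3.85 m/s. Sum: 7.053 + 3.85 = 10.903 m/s. 1 knot = 0.51444444 m/s, so 10.903 m/s = 10.903 / 0.51444444 = 21.193737 knot ≈ 21.19 knot (4 s.f.).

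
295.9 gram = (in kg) 1 gram = 0.001 kg, so 295.9 gram = 295.9 * 0.001 = 0.2959 kg. Result: 0.2959 kg. Final answer: 0.2959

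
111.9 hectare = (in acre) 1 hectare = 10000 m^2, so 111.9 hectare = 111.9 * 10000 = 1119000 m^2. 1 acre = 4046.8564 m^2, so 1119000 m^2 = 1119000 / 4046.8564 = 276.51092 acre ≈ 276.5 acre (4 s.f.). Final answer: 276.5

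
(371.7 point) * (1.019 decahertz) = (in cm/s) 1 point = 0.00035277778 m, so 371.7 point = 371.7 * 0.00035277778 = 0.1311275 m. 1 decahertz = 10 Hz, so 1.019 decahertz = 1.019 * 10 = 10.19 Hz. Combine: 0.1311275 m * 10.19 Hz = 1.3361892 m/s. 1 cm/s = 0.01 m/s, so 1.3361892 m/s = 1.3361892 / 0.01 = 133.61892 cm/s ≈ 133.6 cm/s (4 s.f.). Final answer: 133.6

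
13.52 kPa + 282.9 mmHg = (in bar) 0.5124. Check: 1 kPa = 1000 Pa, so 13.52 kPa = 13.52 * 1000 = 13520 Pa. 1 mmHg = 133.32237 Pa, so 282.9 mmHg = 282.9 * 133.32237 = 37716.898 Pa. Sum: 13520 + 37716.898 = 51236.898 Pa. 1 bar = 100000 Pa, so 51236.898 Pa = 51236.898 / 100000 = 0.51236898 bar ≈ 0.5124 bar (4 s.f.).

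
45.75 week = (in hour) 7686. Check: 1 week = 604800 s, so 45.75 week = 45.75 * 604800 = 27669600 s. 1 hour = 3600 s, so 27669600 s = 27669600 / 3600 = 7686 hour.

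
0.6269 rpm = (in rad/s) 0.06565. Check: 1 rpm = 0.10471976 rad/s, so 0.6269 rpm = 0.6269 * 0.10471976 = 0.065648814 rad/s. Result: 0.065648814 rad/s ≈ 0.06565 rad/s (4 s.f.).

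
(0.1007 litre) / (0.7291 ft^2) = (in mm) 1 litre = 0.001 m^3, so 0.1007 litre = 0.1007 * 0.001 = 0.0001007 m^3. 1 ft^2 = 0.09290304 m^2, so 0.7291 ft^2 = 0.7291 * 0.09290304 = 0.067735606 m^2. Combine: 0.0001007 m^3 / 0.067735606 m^2 = 0.0014866627 m. 1 mm = 0.001 m, so 0.0014866627 m = 0.0014866627 / 0.001 = 1.4866627 mm ≈ 1.487 mm (4 s.f.). Final answer: 1.487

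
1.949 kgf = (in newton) 1 kgf = 9.80665 N, so 1.949 kgf = 1.949 * 9.80665 = 19.113161 N. 19.113161 N = 19.113161 newton ≈ 19.11 newton (4 s.f.). Final answer: 19.11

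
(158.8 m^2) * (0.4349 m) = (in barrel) 158.8 m^2 is already in m^2. 0.4349 m is already in m. Combine: 158.8 m^2 * 0.4349 m = 69.06212 m^3. 1 barrel = 0.15898729 m^3, so 69.06212 m^3 = 69.06212 / 0.15898729 = 434.38767 barrel ≈ 434.4 barrel (4 s.f.). Final answer: 434.4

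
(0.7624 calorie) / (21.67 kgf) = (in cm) 1.501. Check: 1 calorie = 4.184 J, so 0.7624 calorie = 0.7624 * 4.184 = 3.1898816 J. 1 kgf = 9.80665 N, so 21.67 kgf = 21.67 * 9.80665 = 212.51011 N. Combine: 3.1898816 J / 212.51011 N = 0.015010494 m. 1 cm = 0.01 m, so 0.015010494 m = 0.015010494 / 0.01 = 1.5010494 cm ≈ 1.501 cm (4 s.f.).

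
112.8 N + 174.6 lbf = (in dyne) 8.895e+07. Check: 112.8 N is already in N. 1 lbf = 4.4482216 N, so 174.6 lbf = 174.6 * 4.4482216 = 776.65949 N. Sum: 112.8 + 776.65949 = 889.45949 N. 1 dyne = 1e-05 N, so 889.45949 N = 889.45949 / 1e-05 = 88945949 dyne ≈ 8.895e+07 dyne (4 s.f.).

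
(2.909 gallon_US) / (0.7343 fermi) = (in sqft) 1 gallon_US = 0.0037854118 m^3, so 2.909 gallon_US = 2.909 * 0.0037854118 = 0.011011763 m^3. 1 fermi = 1e-15 m, so 0.7343 fermi = 0.7343 * 1e-15 = 7.343e-16 m. Combine: 0.011011763 m^3 / 7.343e-16 m = 1.4996272e+13 m^2. 1 sqft = 0.09290304 m^2, so 1.4996272e+13 m^2 = 1.4996272e+13 / 0.09290304 = 1.6141853e+14 sqft ≈ 1.614e+14 sqft (4 s.f.). Final answer: 1.614e+14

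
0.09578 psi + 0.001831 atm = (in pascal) 1 psi = 6894.7573 Pa, so 0.09578 psi = 0.09578 * 6894.7573 = 660.37985 Pa. 1 atm = 101325 Pa, so 0.001831 atm = 0.001831 * 101325 = 185.52607 Pa. Sum: 660.37985 + 185.52607 = 845.90593 Pa. 845.90593 Pa = 845.90593 pascal ≈ 845.9 pascal (4 s.f.). Final answer: 845.9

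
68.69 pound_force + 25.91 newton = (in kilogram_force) 1 pound_force = 4.4482216 N, so 68.69 pound_force = 68.69 * 4.4482216 = 305.54834 N. 25.91 newton = 25.91 N. Sum: 305.54834 + 25.91 = 331.45834 N. 1 kilogram_force = 9.80665 N, so 331.45834 N = 331.45834 / 9.80665 = 33.799345 kilogram_force ≈ 33.8 kilogram_force (4 s.f.). Final answer: 33.8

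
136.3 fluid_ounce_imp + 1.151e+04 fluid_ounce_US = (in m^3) 0.3443. Check: 1 fluid_ounce_imp = 2.8413063e-05 m^3, so 136.3 fluid_ounce_imp = 136.3 * 2.8413063e-05 = 0.0038727004 m^3. 1 fluid_ounce_US = 2.957353e-05 m^3, so 1.151e+04 fluid_ounce_US = 1.151e+04 * 2.957353e-05 = 0.34039133 m^3. Sum: 0.0038727004 + 0.34039133 = 0.34426403 m^3. Result: 0.34426403 m^3 ≈ 0.3443 m^3 (4 s.f.).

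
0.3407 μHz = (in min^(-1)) 1 μHz = 1e-06 Hz, so 0.3407 μHz = 0.3407 * 1e-06 = 3.407e-07 Hz. 1 min^(-1) = 0.016666667 Hz, so 3.407e-07 Hz = 3.407e-07 / 0.016666667 = 2.0442e-05 min^(-1) ≈ 2.044e-05 min^(-1) (4 s.f.). Final answer: 2.044e-05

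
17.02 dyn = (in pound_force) 3.826e-05. Check: 1 dyn = 1e-05 N, so 17.02 dyn = 17.02 * 1e-05 = 0.0001702 N. 1 pound_force = 4.4482216 N, so 0.0001702 N = 0.0001702 / 4.4482216 = 3.8262482e-05 pound_force ≈ 3.826e-05 pound_force (4 s.f.).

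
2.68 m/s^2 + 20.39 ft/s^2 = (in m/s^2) 2.68 m/s^2 is already in m/s^2. 1 ft/s^2 = 0.3048 m/s^2, so 20.39 ft/s^2 = 20.39 * 0.3048 = 6.214872 m/s^2. Sum: 2.68 + 6.214872 = 8.894872 m/s^2. Result: 8.894872 m/s^2 ≈ 8.895 m/s^2 (4 s.f.). Final answer: 8.895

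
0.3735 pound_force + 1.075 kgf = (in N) 1 pound_force = 4.4482216 N, so 0.3735 pound_force = 0.3735 * 4.4482216 = 1.6614108 N. 1 kgf = 9.80665 N, so 1.075 kgf = 1.075 * 9.80665 = 10.542149 N. Sum: 1.6614108 + 10.542149 = 12.20356 N. Result: 12.20356 N ≈ 12.2 N (4 s.f.). Final answer: 12.2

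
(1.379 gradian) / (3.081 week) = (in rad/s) 1 gradian = 0.015707963 rad, so 1.379 gradian = 1.379 * 0.015707963 = 0.021661281 rad. 1 week = 604800 s, so 3.081 week = 3.081 * 604800 = 1863388.8 s. Combine: 0.021661281 rad / 1863388.8 s = 1.1624671e-08 rad/s. Result: 1.1624671e-08 rad/s ≈ 1.162e-08 rad/s (4 s.f.). Final answer: 1.162e-08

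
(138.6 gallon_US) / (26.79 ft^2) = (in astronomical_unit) 1 gallon_US = 0.0037854118 m^3, so 138.6 gallon_US = 138.6 * 0.0037854118 = 0.52465807 m^3. 1 ft^2 = 0.09290304 m^2, so 26.79 ft^2 = 26.79 * 0.09290304 = 2.4888724 m^2. Combine: 0.52465807 m^3 / 2.4888724 m^2 = 0.21080151 m. 1 astronomical_unit = 1.4959787e+11 m, so 0.21080151 m = 0.21080151 / 1.4959787e+11 = 1.4091211e-12 astronomical_unit ≈ 1.409e-12 astronomical_unit (4 s.f.). Final answer: 1.409e-12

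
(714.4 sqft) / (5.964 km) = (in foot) 0.03651. Check: 1 sqft = 0.09290304 m^2, so 714.4 sqft = 714.4 * 0.09290304 = 66.369932 m^2. 1 km = 1000 m, so 5.964 km = 5.964 * 1000 = 5964 m. Combine: 66.369932 m^2 / 5964 m = 0.011128426 m. 1 foot = 0.3048 m, so 0.011128426 m = 0.011128426 / 0.3048 = 0.036510584 foot ≈ 0.03651 foot (4 s.f.).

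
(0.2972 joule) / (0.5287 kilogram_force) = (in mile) 3.562e-05. Check: 0.2972 joule = 0.2972 J. 1 kilogram_force = 9.80665 N, so 0.5287 kilogram_force = 0.5287 * 9.80665 = 5.1847759 N. Combine: 0.2972 J / 5.1847759 N = 0.057321668 m. 1 mile = 1609.344 m, so 0.057321668 m = 0.057321668 / 1609.344 = 3.5618033e-05 mile ≈ 3.562e-05 mile (4 s.f.).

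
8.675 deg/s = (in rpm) 1 deg/s = 0.017453293 rad/s, so 8.675 deg/s = 8.675 * 0.017453293 = 0.15140731 rad/s. 1 rpm = 0.10471976 rad/s, so 0.15140731 rad/s = 0.15140731 / 0.10471976 = 1.4458333 rpm ≈ 1.446 rpm (4 s.f.). Final answer: 1.446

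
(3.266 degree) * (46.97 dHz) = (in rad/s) 0.2677. Check: 1 degree = 0.017453293 rad, so 3.266 degree = 3.266 * 0.017453293 = 0.057002453 rad. 1 dHz = 0.1 Hz, so 46.97 dHz = 46.97 * 0.1 = 4.697 Hz. Combine: 0.057002453 rad * 4.697 Hz = 0.26774052 rad/s. Result: 0.26774052 rad/s ≈ 0.2677 rad/s (4 s.f.).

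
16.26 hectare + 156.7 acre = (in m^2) 7.967e+05. Check: 1 hectare = 10000 m^2, so 16.26 hectare = 16.26 * 10000 = 162600 m^2. 1 acre = 4046.8564 m^2, so 156.7 acre = 156.7 * 4046.8564 = 634142.4 m^2. Sum: 162600 + 634142.4 = 796742.4 m^2. Result: 796742.4 m^2 ≈ 7.967e+05 m^2 (4 s.f.).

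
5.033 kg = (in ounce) 1 ounce = 0.028349523 kg, so 5.033 kg = 5.033 / 0.028349523 = 177.53385 ounce ≈ 177.5 ounce (4 s.f.). Final answer: 177.5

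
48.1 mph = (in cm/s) 2150. Check: 1 mph = 0.44704 m/s, so 48.1 mph = 48.1 * 0.44704 = 21.502624 m/s. 1 cm/s = 0.01 m/s, so 21.502624 m/s = 21.502624 / 0.01 = 2150.2624 cm/s ≈ 2150 cm/s (4 s.f.).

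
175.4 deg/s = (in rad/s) 1 deg/s = 0.017453293 rad/s, so 175.4 deg/s = 175.4 * 0.017453293 = 3.0613075 rad/s. Result: 3.0613075 rad/s ≈ 3.061 rad/s (4 s.f.). Final answer: 3.061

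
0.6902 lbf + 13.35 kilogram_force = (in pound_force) 30.12. Check: 1 lbf = 4.4482216 N, so 0.6902 lbf = 0.6902 * 4.4482216 = 3.0701626 N. 1 kilogram_force = 9.80665 N, so 13.35 kilogram_force = 13.35 * 9.80665 = 130.91878 N. Sum: 3.0701626 + 130.91878 = 133.98894 N. 1 pound_force = 4.4482216 N, so 133.98894 N = 133.98894 / 4.4482216 = 30.121912 pound_force ≈ 30.12 pound_force (4 s.f.).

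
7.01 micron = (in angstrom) 1 micron = 1e-06 m, so 7.01 micron = 7.01 * 1e-06 = 7.01e-06 m. 1 angstrom = 1e-10 m, so 7.01e-06 m = 7.01e-06 / 1e-10 = 70100 angstrom ≈ 7.01e+04 angstrom (4 s.f.). Final answer: 7.01e+04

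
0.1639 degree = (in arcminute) 1 degree = 0.017453293 rad, so 0.1639 degree = 0.1639 * 0.017453293 = 0.0028605946 rad. 1 arcminute = 0.00029088821 rad, so 0.0028605946 rad = 0.0028605946 / 0.00029088821 = 9.834 arcminute. Final answer: 9.834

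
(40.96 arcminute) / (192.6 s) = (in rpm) 1 arcminute = 0.00029088821 rad, so 40.96 arcminute = 40.96 * 0.00029088821 = 0.011914781 rad. 192.6 s is already in s. Combine: 0.011914781 rad / 192.6 s = 6.186283e-05 rad/s. 1 rpm = 0.10471976 rad/s, so 6.186283e-05 rad/s = 6.186283e-05 / 0.10471976 = 0.00059074651 rpm ≈ 0.0005907 rpm (4 s.f.). Final answer: 0.0005907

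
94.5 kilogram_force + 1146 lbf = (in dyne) 1 kilogram_force = 9.80665 N, so 94.5 kilogram_force = 94.5 * 9.80665 = 926.72842 N. 1 lbf = 4.4482216 N, so 1146 lbf = 1146 * 4.4482216 = 5097.662 N. Sum: 926.72842 + 5097.662 = 6024.3904 N. 1 dyne = 1e-05 N, so 6024.3904 N = 6024.3904 / 1e-05 = 6.0243904e+08 dyne ≈ 6.024e+08 dyne (4 s.f.). Final answer: 6.024e+08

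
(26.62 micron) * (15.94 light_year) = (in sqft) 4.321e+13. Check: 1 micron = 1e-06 m, so 26.62 micron = 26.62 * 1e-06 = 2.662e-05 m. 1 light_year = 9.4607305e+15 m, so 15.94 light_year = 15.94 * 9.4607305e+15 = 1.5080404e+17 m. Combine: 2.662e-05 m * 1.5080404e+17 m = 4.0144036e+12 m^2. 1 sqft = 0.09290304 m^2, so 4.0144036e+12 m^2 = 4.0144036e+12 / 0.09290304 = 4.3210681e+13 sqft ≈ 4.321e+13 sqft (4 s.f.).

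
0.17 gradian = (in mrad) 1 gradian = 0.015707963 rad, so 0.17 gradian = 0.17 * 0.015707963 = 0.0026703538 rad. 1 mrad = 0.001 rad, so 0.0026703538 rad = 0.0026703538 / 0.001 = 2.6703538 mrad ≈ 2.67 mrad (4 s.f.). Final answer: 2.67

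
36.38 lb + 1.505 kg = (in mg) 1.801e+07. Check: 1 lb = 0.45359237 kg, so 36.38 lb = 36.38 * 0.45359237 = 16.50169 kg. 1.505 kg is already in kg. Sum: 16.50169 + 1.505 = 18.00669 kg. 1 mg = 1e-06 kg, so 18.00669 kg = 18.00669 / 1e-06 = 18006690 mg ≈ 1.801e+07 mg (4 s.f.).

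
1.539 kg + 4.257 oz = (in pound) 3.659. Check: 1.539 kg is already in kg. 1 oz = 0.028349523 kg, so 4.257 oz = 4.257 * 0.028349523 = 0.12068392 kg. Sum: 1.539 + 0.12068392 = 1.6596839 kg. 1 pound = 0.45359237 kg, so 1.6596839 kg = 1.6596839 / 0.45359237 = 3.6589767 pound ≈ 3.659 pound (4 s.f.).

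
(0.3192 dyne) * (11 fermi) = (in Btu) 1 dyne = 1e-05 N, so 0.3192 dyne = 0.3192 * 1e-05 = 3.192e-06 N. 1 fermi = 1e-15 m, so 11 fermi = 11 * 1e-15 = 1.1e-14 m. Combine: 3.192e-06 N * 1.1e-14 m = 3.5112e-20 J. 1 Btu = 1055.0559 J, so 3.5112e-20 J = 3.5112e-20 / 1055.0559 = 3.3279755e-23 Btu ≈ 3.328e-23 Btu (4 s.f.). Final answer: 3.328e-23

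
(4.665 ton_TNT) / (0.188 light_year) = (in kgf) 1 ton_TNT = 4.184e+09 J, so 4.665 ton_TNT = 4.665 * 4.184e+09 = 1.951836e+10 J. 1 light_year = 9.4607305e+15 m, so 0.188 light_year = 0.188 * 9.4607305e+15 = 1.7786173e+15 m. Combine: 1.951836e+10 J / 1.7786173e+15 m = 1.0973895e-05 N. 1 kgf = 9.80665 N, so 1.0973895e-05 N = 1.0973895e-05 / 9.80665 = 1.1190259e-06 kgf ≈ 1.119e-06 kgf (4 s.f.). Final answer: 1.119e-06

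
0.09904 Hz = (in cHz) 1 cHz = 0.01 Hz, so 0.09904 Hz = 0.09904 / 0.01 = 9.904 cHz. Final answer: 9.904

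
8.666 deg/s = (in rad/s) 1 deg/s = 0.017453293 rad/s, so 8.666 deg/s = 8.666 * 0.017453293 = 0.15125023 rad/s. Result: 0.15125023 rad/s ≈ 0.1513 rad/s (4 s.f.). Final answer: 0.1513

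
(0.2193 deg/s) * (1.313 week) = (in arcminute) 1.045e+07. Check: 1 deg/s = 0.017453293 rad/s, so 0.2193 deg/s = 0.2193 * 0.017453293 = 0.003827507 rad/s. 1 week = 604800 s, so 1.313 week = 1.313 * 604800 = 794102.4 s. Combine: 0.003827507 rad/s * 794102.4 s = 3039.4325 rad. 1 arcminute = 0.00029088821 rad, so 3039.4325 rad = 3039.4325 / 0.00029088821 = 10448799 arcminute ≈ 1.045e+07 arcminute (4 s.f.).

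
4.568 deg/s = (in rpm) 0.7613. Check: 1 deg/s = 0.017453293 rad/s, so 4.568 deg/s = 4.568 * 0.017453293 = 0.07972664 rad/s. 1 rpm = 0.10471976 rad/s, so 0.07972664 rad/s = 0.07972664 / 0.10471976 = 0.76133333 rpm ≈ 0.7613 rpm (4 s.f.).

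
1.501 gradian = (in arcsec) 4863. Check: 1 gradian = 0.015707963 rad, so 1.501 gradian = 1.501 * 0.015707963 = 0.023577653 rad. 1 arcsec = 4.8481368e-06 rad, so 0.023577653 rad = 0.023577653 / 4.8481368e-06 = 4863.24 arcsec ≈ 4863 arcsec (4 s.f.).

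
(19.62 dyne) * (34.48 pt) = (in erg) 1 dyne = 1e-05 N, so 19.62 dyne = 19.62 * 1e-05 = 0.0001962 N. 1 pt = 0.00035277778 m, so 34.48 pt = 34.48 * 0.00035277778 = 0.012163778 m. Combine: 0.0001962 N * 0.012163778 m = 2.3865332e-06 J. 1 erg = 1e-07 J, so 2.3865332e-06 J = 2.3865332e-06 / 1e-07 = 23.865332 erg ≈ 23.87 erg (4 s.f.). Final answer: 23.87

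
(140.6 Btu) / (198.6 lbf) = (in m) 1 Btu = 1055.0559 J, so 140.6 Btu = 140.6 * 1055.0559 = 148340.85 J. 1 lbf = 4.4482216 N, so 198.6 lbf = 198.6 * 4.4482216 = 883.41681 N. Combine: 148340.85 J / 883.41681 N = 167.91717 m. Result: 167.91717 m ≈ 167.9 m (4 s.f.). Final answer: 167.9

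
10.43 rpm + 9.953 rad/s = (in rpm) 105.5. Check: 1 rpm = 0.10471976 rad/s, so 10.43 rpm = 10.43 * 0.10471976 = 1.092227 rad/s. 9.953 rad/s is already in rad/s. Sum: 1.092227 + 9.953 = 11.045227 rad/s. 1 rpm = 0.10471976 rad/s, so 11.045227 rad/s = 11.045227 / 0.10471976 = 105.47415 rpm ≈ 105.5 rpm (4 s.f.).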